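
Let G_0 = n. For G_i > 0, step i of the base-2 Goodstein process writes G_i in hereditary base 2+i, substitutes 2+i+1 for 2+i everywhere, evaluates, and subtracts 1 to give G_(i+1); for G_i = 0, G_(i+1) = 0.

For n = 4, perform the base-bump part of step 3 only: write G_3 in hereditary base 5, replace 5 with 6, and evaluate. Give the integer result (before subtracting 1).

[0] 4 ≡ 2^2 (base 2). Lift 3: 27. −1: 26.
[1] 26 ≡ 2·3^2 + 2·3 + 2 (base 3). Lift 4: 42. −1: 41.
[2] 41 ≡ 2·4^2 + 2·4 + 1 (base 4). Lift 5: 61. −1: 60.
[3] 60 ≡ 2·5^2 + 2·5 (base 5). Lift 6: 84. −1: 83.

84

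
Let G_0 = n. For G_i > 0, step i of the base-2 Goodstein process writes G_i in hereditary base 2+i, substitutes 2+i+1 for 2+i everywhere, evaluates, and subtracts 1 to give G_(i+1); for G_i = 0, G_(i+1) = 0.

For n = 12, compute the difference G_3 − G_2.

14620

step 0: 12 = 2^(2 + 1) + 2^2; sub 3 for 2: 3^(3 + 1) + 3^3; = 108; G_1 = 108−1 = 107
step 1: 107 = 3^(3 + 1) + 2·3^2 + 2·3 + 2; sub 4 for 3: 4^(4 + 1) + 2·4^2 + 2·4 + 2; = 1066; G_2 = 1066−1 = 1065
step 2: 1065 = 4^(4 + 1) + 2·4^2 + 2·4 + 1; sub 5 for 4: 5^(5 + 1) + 2·5^2 + 2·5 + 1; = 15686; G_3 = 15686−1 = 15685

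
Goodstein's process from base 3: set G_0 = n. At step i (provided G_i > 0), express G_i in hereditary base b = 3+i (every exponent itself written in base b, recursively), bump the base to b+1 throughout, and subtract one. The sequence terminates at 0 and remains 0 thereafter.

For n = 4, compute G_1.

(0) 4|_3 = 3 + 1 ↦ 4 + 1|_4 = 5 ⇒ 4
(1) 4|_4 = 4 ↦ 5|_5 = 5 ⇒ 4

4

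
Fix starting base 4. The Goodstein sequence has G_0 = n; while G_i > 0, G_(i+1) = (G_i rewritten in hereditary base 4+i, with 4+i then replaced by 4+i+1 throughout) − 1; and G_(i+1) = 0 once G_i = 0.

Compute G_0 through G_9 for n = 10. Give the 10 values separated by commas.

10, 11, 12, 13, 13, 13, 13, 13, 13, 13

G_0=10  [base 4] 2·4 + 2  →[4↦5]→  2·5 + 2 = 12  −1 ⇒ G_1=11
G_1=11  [base 5] 2·5 + 1  →[5↦6]→  2·6 + 1 = 13  −1 ⇒ G_2=12
G_2=12  [base 6] 2·6  →[6↦7]→  2·7 = 14  −1 ⇒ G_3=13
G_3=13  [base 7] 7 + 6  →[7↦8]→  8 + 6 = 14  −1 ⇒ G_4=13
G_4=13  [base 8] 8 + 5  →[8↦9]→  9 + 5 = 14  −1 ⇒ G_5=13
G_5=13  [base 9] 9 + 4  →[9↦10]→  10 + 4 = 14  −1 ⇒ G_6=13
G_6=13  [base 10] 10 + 3  →[10↦11]→  11 + 3 = 14  −1 ⇒ G_7=13
G_7=13  [base 11] 11 + 2  →[11↦12]→  12 + 2 = 14  −1 ⇒ G_8=13
G_8=13  [base 12] 12 + 1  →[12↦13]→  13 + 1 = 14  −1 ⇒ G_9=13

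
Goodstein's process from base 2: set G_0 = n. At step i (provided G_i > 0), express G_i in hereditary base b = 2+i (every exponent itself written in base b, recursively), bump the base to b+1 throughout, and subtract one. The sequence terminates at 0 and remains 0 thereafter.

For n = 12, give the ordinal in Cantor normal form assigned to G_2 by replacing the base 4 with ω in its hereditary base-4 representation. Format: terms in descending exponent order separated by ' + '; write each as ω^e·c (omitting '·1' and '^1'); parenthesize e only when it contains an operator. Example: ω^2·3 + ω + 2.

(0) 12|_2 = 2^(2 + 1) + 2^2 ↦ 3^(3 + 1) + 3^3|_3 = 108 ⇒ 107
(1) 107|_3 = 3^(3 + 1) + 2·3^2 + 2·3 + 2 ↦ 4^(4 + 1) + 2·4^2 + 2·4 + 2|_4 = 1066 ⇒ 1065

ω^(ω + 1) + ω^2·2 + ω·2 + 1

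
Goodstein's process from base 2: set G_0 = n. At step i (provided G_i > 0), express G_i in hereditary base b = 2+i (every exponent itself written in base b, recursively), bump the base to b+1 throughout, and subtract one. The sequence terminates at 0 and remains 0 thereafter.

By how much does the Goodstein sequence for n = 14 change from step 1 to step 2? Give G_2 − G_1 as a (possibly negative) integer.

1171

G_0 = 14. HB_2(14) = 2^(2 + 1) + 2^2 + 2. Bump = 111. G_1 = 110.
G_1 = 110. HB_3(110) = 3^(3 + 1) + 3^3 + 2. Bump = 1282. G_2 = 1281.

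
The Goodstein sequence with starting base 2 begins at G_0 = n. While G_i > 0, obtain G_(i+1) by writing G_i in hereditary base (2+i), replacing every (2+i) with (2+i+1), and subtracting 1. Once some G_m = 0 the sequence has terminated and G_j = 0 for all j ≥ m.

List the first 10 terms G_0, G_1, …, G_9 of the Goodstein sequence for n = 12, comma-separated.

12, 107, 1065, 15685, 280019, 5764910, 134217867, 3486784574, 100000000211, 3138428376974

G_0=12  [base 2] 2^(2 + 1) + 2^2  →[2↦3]→  3^(3 + 1) + 3^3 = 108  −1 ⇒ G_1=107
G_1=107  [base 3] 3^(3 + 1) + 2·3^2 + 2·3 + 2  →[3↦4]→  4^(4 + 1) + 2·4^2 + 2·4 + 2 = 1066  −1 ⇒ G_2=1065
G_2=1065  [base 4] 4^(4 + 1) + 2·4^2 + 2·4 + 1  →[4↦5]→  5^(5 + 1) + 2·5^2 + 2·5 + 1 = 15686  −1 ⇒ G_3=15685
G_3=15685  [base 5] 5^(5 + 1) + 2·5^2 + 2·5  →[5↦6]→  6^(6 + 1) + 2·6^2 + 2·6 = 280020  −1 ⇒ G_4=280019
G_4=280019  [base 6] 6^(6 + 1) + 2·6^2 + 6 + 5  →[6↦7]→  7^(7 + 1) + 2·7^2 + 7 + 5 = 5764911  −1 ⇒ G_5=5764910
G_5=5764910  [base 7] 7^(7 + 1) + 2·7^2 + 7 + 4  →[7↦8]→  8^(8 + 1) + 2·8^2 + 8 + 4 = 134217868  −1 ⇒ G_6=134217867
G_6=134217867  [base 8] 8^(8 + 1) + 2·8^2 + 8 + 3  →[8↦9]→  9^(9 + 1) + 2·9^2 + 9 + 3 = 3486784575  −1 ⇒ G_7=3486784574
G_7=3486784574  [base 9] 9^(9 + 1) + 2·9^2 + 9 + 2  →[9↦10]→  10^(10 + 1) + 2·10^2 + 10 + 2 = 100000000212  −1 ⇒ G_8=100000000211
G_8=100000000211  [base 10] 10^(10 + 1) + 2·10^2 + 10 + 1  →[10↦11]→  11^(11 + 1) + 2·11^2 + 11 + 1 = 3138428376975  −1 ⇒ G_9=3138428376974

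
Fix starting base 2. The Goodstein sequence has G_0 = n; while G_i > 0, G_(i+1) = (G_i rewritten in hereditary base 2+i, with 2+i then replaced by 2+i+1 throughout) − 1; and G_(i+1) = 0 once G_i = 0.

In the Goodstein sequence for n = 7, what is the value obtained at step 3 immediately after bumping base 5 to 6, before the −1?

i=0: 7 = 2^2 + 2 + 1 (b=2); 2→3: 3^3 + 3 + 1 = 31; 31−1 = 30
i=1: 30 = 3^3 + 3 (b=3); 3→4: 4^4 + 4 = 260; 260−1 = 259
i=2: 259 = 4^4 + 3 (b=4); 4→5: 5^5 + 3 = 3128; 3128−1 = 3127
i=3: 3127 = 5^5 + 2 (b=5); 5→6: 6^6 + 2 = 46658; 46658−1 = 46657

46658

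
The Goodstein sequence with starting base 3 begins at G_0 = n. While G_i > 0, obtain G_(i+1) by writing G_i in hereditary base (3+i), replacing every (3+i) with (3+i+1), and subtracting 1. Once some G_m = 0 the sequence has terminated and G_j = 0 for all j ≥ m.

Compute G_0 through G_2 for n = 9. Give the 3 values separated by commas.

9, 15, 17

base 3: 9 = 3^2; at 4: 4^2 = 16; next = 15
base 4: 15 = 3·4 + 3; at 5: 3·5 + 3 = 18; next = 17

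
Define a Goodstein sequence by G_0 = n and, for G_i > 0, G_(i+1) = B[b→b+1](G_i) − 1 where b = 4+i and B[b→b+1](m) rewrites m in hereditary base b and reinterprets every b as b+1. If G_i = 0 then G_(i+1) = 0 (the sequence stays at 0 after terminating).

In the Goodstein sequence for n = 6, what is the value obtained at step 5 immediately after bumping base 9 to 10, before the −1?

base 4: 6 = 4 + 2; at 5: 5 + 2 = 7; next = 6
base 5: 6 = 5 + 1; at 6: 6 + 1 = 7; next = 6
base 6: 6 = 6; at 7: 7 = 7; next = 6
base 7: 6 = 6; at 8: 6 = 6; next = 5
base 8: 5 = 5; at 9: 5 = 5; next = 4

4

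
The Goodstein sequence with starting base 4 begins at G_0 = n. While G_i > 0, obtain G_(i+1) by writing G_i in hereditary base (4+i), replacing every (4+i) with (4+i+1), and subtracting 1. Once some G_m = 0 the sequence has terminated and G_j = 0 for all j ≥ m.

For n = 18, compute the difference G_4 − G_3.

i=0: 18 = 4^2 + 2 (b=4); 4→5: 5^2 + 2 = 27; 27−1 = 26
i=1: 26 = 5^2 + 1 (b=5); 5→6: 6^2 + 1 = 37; 37−1 = 36
i=2: 36 = 6^2 (b=6); 6→7: 7^2 = 49; 49−1 = 48
i=3: 48 = 6·7 + 6 (b=7); 7→8: 6·8 + 6 = 54; 54−1 = 53

5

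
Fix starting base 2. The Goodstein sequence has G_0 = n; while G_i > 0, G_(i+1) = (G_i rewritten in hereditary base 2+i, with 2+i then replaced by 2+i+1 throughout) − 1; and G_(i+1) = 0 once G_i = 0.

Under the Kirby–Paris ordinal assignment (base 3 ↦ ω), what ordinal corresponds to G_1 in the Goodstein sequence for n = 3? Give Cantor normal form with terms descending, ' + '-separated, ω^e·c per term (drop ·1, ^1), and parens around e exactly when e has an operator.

ω

step 0: 3 = 2 + 1; sub 3 for 2: 3 + 1; = 4; G_1 = 4−1 = 3
step 1: 3 = 3; sub 4 for 3: 4; = 4; G_2 = 4−1 = 3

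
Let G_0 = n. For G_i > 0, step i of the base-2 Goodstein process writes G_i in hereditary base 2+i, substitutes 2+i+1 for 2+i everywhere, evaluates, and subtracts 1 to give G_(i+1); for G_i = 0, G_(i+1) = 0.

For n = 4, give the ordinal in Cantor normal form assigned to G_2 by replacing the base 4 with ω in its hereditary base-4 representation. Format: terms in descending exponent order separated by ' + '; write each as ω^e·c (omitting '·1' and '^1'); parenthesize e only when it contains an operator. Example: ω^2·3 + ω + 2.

base 2: 4 = 2^2; at 3: 3^3 = 27; next = 26
base 3: 26 = 2·3^2 + 2·3 + 2; at 4: 2·4^2 + 2·4 + 2 = 42; next = 41
base 4: 41 = 2·4^2 + 2·4 + 1; at 5: 2·5^2 + 2·5 + 1 = 61; next = 60

ω^2·2 + ω·2 + 1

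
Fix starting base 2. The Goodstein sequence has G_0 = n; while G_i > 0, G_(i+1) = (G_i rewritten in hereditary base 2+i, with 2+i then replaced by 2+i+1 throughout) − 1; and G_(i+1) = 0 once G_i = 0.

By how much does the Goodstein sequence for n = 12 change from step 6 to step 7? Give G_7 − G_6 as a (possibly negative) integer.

12 —HB2→ 2^(2 + 1) + 2^2 —bump→ 3^(3 + 1) + 3^3 = 108 —(−1)→ 107
107 —HB3→ 3^(3 + 1) + 2·3^2 + 2·3 + 2 —bump→ 4^(4 + 1) + 2·4^2 + 2·4 + 2 = 1066 —(−1)→ 1065
1065 —HB4→ 4^(4 + 1) + 2·4^2 + 2·4 + 1 —bump→ 5^(5 + 1) + 2·5^2 + 2·5 + 1 = 15686 —(−1)→ 15685
15685 —HB5→ 5^(5 + 1) + 2·5^2 + 2·5 —bump→ 6^(6 + 1) + 2·6^2 + 2·6 = 280020 —(−1)→ 280019
280019 —HB6→ 6^(6 + 1) + 2·6^2 + 6 + 5 —bump→ 7^(7 + 1) + 2·7^2 + 7 + 5 = 5764911 —(−1)→ 5764910
5764910 —HB7→ 7^(7 + 1) + 2·7^2 + 7 + 4 —bump→ 8^(8 + 1) + 2·8^2 + 8 + 4 = 134217868 —(−1)→ 134217867
134217867 —HB8→ 8^(8 + 1) + 2·8^2 + 8 + 3 —bump→ 9^(9 + 1) + 2·9^2 + 9 + 3 = 3486784575 —(−1)→ 3486784574

3352566707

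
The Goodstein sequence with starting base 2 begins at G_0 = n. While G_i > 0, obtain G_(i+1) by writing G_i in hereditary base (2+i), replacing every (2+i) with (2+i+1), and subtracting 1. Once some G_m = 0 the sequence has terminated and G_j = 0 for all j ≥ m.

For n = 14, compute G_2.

i=0: 14 = 2^(2 + 1) + 2^2 + 2 (b=2); 2→3: 3^(3 + 1) + 3^3 + 3 = 111; 111−1 = 110
i=1: 110 = 3^(3 + 1) + 3^3 + 2 (b=3); 3→4: 4^(4 + 1) + 4^4 + 2 = 1282; 1282−1 = 1281

1281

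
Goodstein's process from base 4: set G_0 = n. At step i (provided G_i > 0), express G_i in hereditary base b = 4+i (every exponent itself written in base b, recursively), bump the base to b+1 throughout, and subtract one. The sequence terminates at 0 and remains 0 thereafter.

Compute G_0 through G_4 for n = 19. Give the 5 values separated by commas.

19, 27, 37, 49, 63

i=0: 19 = 4^2 + 3 (b=4); 4→5: 5^2 + 3 = 28; 28−1 = 27
i=1: 27 = 5^2 + 2 (b=5); 5→6: 6^2 + 2 = 38; 38−1 = 37
i=2: 37 = 6^2 + 1 (b=6); 6→7: 7^2 + 1 = 50; 50−1 = 49
i=3: 49 = 7^2 (b=7); 7→8: 8^2 = 64; 64−1 = 63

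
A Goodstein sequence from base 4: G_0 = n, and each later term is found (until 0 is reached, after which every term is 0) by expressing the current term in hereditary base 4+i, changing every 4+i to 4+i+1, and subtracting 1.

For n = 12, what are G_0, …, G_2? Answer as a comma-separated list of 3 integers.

step 0: 12 = 3·4; sub 5 for 4: 3·5; = 15; G_1 = 15−1 = 14
step 1: 14 = 2·5 + 4; sub 6 for 5: 2·6 + 4; = 16; G_2 = 16−1 = 15

12, 14, 15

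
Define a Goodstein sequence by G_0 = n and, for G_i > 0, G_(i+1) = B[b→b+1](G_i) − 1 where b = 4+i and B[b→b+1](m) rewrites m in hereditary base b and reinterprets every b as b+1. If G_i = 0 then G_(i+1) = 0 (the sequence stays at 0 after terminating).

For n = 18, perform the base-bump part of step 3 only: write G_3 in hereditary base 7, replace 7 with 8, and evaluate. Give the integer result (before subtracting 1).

base 4: 18 = 4^2 + 2; at 5: 5^2 + 2 = 27; next = 26
base 5: 26 = 5^2 + 1; at 6: 6^2 + 1 = 37; next = 36
base 6: 36 = 6^2; at 7: 7^2 = 49; next = 48
base 7: 48 = 6·7 + 6; at 8: 6·8 + 6 = 54; next = 53

54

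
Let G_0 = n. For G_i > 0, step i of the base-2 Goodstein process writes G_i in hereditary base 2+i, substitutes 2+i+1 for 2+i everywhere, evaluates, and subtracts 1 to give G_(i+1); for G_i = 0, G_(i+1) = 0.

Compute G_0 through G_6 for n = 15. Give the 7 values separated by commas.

15, 111, 1283, 18752, 326593, 6588344, 150994943

(0) 15|_2 = 2^(2 + 1) + 2^2 + 2 + 1 ↦ 3^(3 + 1) + 3^3 + 3 + 1|_3 = 112 ⇒ 111
(1) 111|_3 = 3^(3 + 1) + 3^3 + 3 ↦ 4^(4 + 1) + 4^4 + 4|_4 = 1284 ⇒ 1283
(2) 1283|_4 = 4^(4 + 1) + 4^4 + 3 ↦ 5^(5 + 1) + 5^5 + 3|_5 = 18753 ⇒ 18752
(3) 18752|_5 = 5^(5 + 1) + 5^5 + 2 ↦ 6^(6 + 1) + 6^6 + 2|_6 = 326594 ⇒ 326593
(4) 326593|_6 = 6^(6 + 1) + 6^6 + 1 ↦ 7^(7 + 1) + 7^7 + 1|_7 = 6588345 ⇒ 6588344
(5) 6588344|_7 = 7^(7 + 1) + 7^7 ↦ 8^(8 + 1) + 8^8|_8 = 150994944 ⇒ 150994943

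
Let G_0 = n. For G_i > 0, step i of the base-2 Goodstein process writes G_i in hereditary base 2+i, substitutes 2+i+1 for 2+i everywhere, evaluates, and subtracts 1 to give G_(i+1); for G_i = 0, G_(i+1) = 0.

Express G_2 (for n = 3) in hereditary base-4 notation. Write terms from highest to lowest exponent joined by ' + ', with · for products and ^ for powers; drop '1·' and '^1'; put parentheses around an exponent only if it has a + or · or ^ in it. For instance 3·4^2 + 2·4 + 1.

3

(0) 3|_2 = 2 + 1 ↦ 3 + 1|_3 = 4 ⇒ 3
(1) 3|_3 = 3 ↦ 4|_4 = 4 ⇒ 3
(2) 3|_4 = 3 ↦ 3|_5 = 3 ⇒ 2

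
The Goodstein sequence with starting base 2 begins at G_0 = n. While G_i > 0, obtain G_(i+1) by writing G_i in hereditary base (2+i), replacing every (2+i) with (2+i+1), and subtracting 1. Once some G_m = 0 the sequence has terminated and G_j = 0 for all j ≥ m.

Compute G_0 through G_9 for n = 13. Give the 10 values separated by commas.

[0] 13 ≡ 2^(2 + 1) + 2^2 + 1 (base 2). Lift 3: 109. −1: 108.
[1] 108 ≡ 3^(3 + 1) + 3^3 (base 3). Lift 4: 1280. −1: 1279.
[2] 1279 ≡ 4^(4 + 1) + 3·4^3 + 3·4^2 + 3·4 + 3 (base 4). Lift 5: 16093. −1: 16092.
[3] 16092 ≡ 5^(5 + 1) + 3·5^3 + 3·5^2 + 3·5 + 2 (base 5). Lift 6: 280712. −1: 280711.
[4] 280711 ≡ 6^(6 + 1) + 3·6^3 + 3·6^2 + 3·6 + 1 (base 6). Lift 7: 5765999. −1: 5765998.
[5] 5765998 ≡ 7^(7 + 1) + 3·7^3 + 3·7^2 + 3·7 (base 7). Lift 8: 134219480. −1: 134219479.
[6] 134219479 ≡ 8^(8 + 1) + 3·8^3 + 3·8^2 + 2·8 + 7 (base 8). Lift 9: 3486786856. −1: 3486786855.
[7] 3486786855 ≡ 9^(9 + 1) + 3·9^3 + 3·9^2 + 2·9 + 6 (base 9). Lift 10: 100000003326. −1: 100000003325.
[8] 100000003325 ≡ 10^(10 + 1) + 3·10^3 + 3·10^2 + 2·10 + 5 (base 10). Lift 11: 3138428381104. −1: 3138428381103.

13, 108, 1279, 16092, 280711, 5765998, 134219479, 3486786855, 100000003325, 3138428381103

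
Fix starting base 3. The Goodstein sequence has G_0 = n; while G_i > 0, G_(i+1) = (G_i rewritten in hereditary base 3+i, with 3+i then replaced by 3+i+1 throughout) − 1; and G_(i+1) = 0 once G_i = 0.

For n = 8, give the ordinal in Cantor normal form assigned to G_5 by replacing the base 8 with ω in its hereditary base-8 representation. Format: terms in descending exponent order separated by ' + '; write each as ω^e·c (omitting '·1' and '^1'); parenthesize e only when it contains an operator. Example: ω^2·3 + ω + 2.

8 —HB3→ 2·3 + 2 —bump→ 2·4 + 2 = 10 —(−1)→ 9
9 —HB4→ 2·4 + 1 —bump→ 2·5 + 1 = 11 —(−1)→ 10
10 —HB5→ 2·5 —bump→ 2·6 = 12 —(−1)→ 11
11 —HB6→ 6 + 5 —bump→ 7 + 5 = 12 —(−1)→ 11
11 —HB7→ 7 + 4 —bump→ 8 + 4 = 12 —(−1)→ 11
11 —HB8→ 8 + 3 —bump→ 9 + 3 = 12 —(−1)→ 11

ω + 3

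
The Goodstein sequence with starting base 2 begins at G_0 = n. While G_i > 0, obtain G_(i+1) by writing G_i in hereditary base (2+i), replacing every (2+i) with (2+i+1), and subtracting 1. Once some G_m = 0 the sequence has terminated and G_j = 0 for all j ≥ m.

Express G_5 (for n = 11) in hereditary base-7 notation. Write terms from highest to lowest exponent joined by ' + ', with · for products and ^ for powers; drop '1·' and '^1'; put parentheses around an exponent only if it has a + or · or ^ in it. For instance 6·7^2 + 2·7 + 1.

base 2: 11 = 2^(2 + 1) + 2 + 1; at 3: 3^(3 + 1) + 3 + 1 = 85; next = 84
base 3: 84 = 3^(3 + 1) + 3; at 4: 4^(4 + 1) + 4 = 1028; next = 1027
base 4: 1027 = 4^(4 + 1) + 3; at 5: 5^(5 + 1) + 3 = 15628; next = 15627
base 5: 15627 = 5^(5 + 1) + 2; at 6: 6^(6 + 1) + 2 = 279938; next = 279937
base 6: 279937 = 6^(6 + 1) + 1; at 7: 7^(7 + 1) + 1 = 5764802; next = 5764801
base 7: 5764801 = 7^(7 + 1); at 8: 8^(8 + 1) = 134217728; next = 134217727

7^(7 + 1)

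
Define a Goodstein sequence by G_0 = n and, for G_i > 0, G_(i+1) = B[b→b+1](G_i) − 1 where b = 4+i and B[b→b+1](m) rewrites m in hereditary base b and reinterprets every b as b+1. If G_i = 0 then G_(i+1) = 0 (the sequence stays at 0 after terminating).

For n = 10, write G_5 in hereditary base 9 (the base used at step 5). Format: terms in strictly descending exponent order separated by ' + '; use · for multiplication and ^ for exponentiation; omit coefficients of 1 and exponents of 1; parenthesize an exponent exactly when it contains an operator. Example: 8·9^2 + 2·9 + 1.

base 4: 10 = 2·4 + 2; at 5: 2·5 + 2 = 12; next = 11
base 5: 11 = 2·5 + 1; at 6: 2·6 + 1 = 13; next = 12
base 6: 12 = 2·6; at 7: 2·7 = 14; next = 13
base 7: 13 = 7 + 6; at 8: 8 + 6 = 14; next = 13
base 8: 13 = 8 + 5; at 9: 9 + 5 = 14; next = 13
base 9: 13 = 9 + 4; at 10: 10 + 4 = 14; next = 13

9 + 4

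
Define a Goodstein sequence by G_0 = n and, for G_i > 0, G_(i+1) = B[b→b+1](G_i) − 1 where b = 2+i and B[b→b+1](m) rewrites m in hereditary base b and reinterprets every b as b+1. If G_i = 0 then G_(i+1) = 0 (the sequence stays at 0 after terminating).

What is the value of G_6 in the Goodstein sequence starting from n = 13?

134219479

G_0=13  [base 2] 2^(2 + 1) + 2^2 + 1  →[2↦3]→  3^(3 + 1) + 3^3 + 1 = 109  −1 ⇒ G_1=108
G_1=108  [base 3] 3^(3 + 1) + 3^3  →[3↦4]→  4^(4 + 1) + 4^4 = 1280  −1 ⇒ G_2=1279
G_2=1279  [base 4] 4^(4 + 1) + 3·4^3 + 3·4^2 + 3·4 + 3  →[4↦5]→  5^(5 + 1) + 3·5^3 + 3·5^2 + 3·5 + 3 = 16093  −1 ⇒ G_3=16092
G_3=16092  [base 5] 5^(5 + 1) + 3·5^3 + 3·5^2 + 3·5 + 2  →[5↦6]→  6^(6 + 1) + 3·6^3 + 3·6^2 + 3·6 + 2 = 280712  −1 ⇒ G_4=280711
G_4=280711  [base 6] 6^(6 + 1) + 3·6^3 + 3·6^2 + 3·6 + 1  →[6↦7]→  7^(7 + 1) + 3·7^3 + 3·7^2 + 3·7 + 1 = 5765999  −1 ⇒ G_5=5765998
G_5=5765998  [base 7] 7^(7 + 1) + 3·7^3 + 3·7^2 + 3·7  →[7↦8]→  8^(8 + 1) + 3·8^3 + 3·8^2 + 3·8 = 134219480  −1 ⇒ G_6=134219479
G_6=134219479  [base 8] 8^(8 + 1) + 3·8^3 + 3·8^2 + 2·8 + 7  →[8↦9]→  9^(9 + 1) + 3·9^3 + 3·9^2 + 2·9 + 7 = 3486786856  −1 ⇒ G_7=3486786855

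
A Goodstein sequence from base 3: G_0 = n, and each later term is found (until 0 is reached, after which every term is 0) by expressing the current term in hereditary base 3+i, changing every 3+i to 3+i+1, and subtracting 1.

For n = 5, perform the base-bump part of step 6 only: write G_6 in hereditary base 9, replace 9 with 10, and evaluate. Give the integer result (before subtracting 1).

i=0: 5 = 3 + 2 (b=3); 3→4: 4 + 2 = 6; 6−1 = 5
i=1: 5 = 4 + 1 (b=4); 4→5: 5 + 1 = 6; 6−1 = 5
i=2: 5 = 5 (b=5); 5→6: 6 = 6; 6−1 = 5
i=3: 5 = 5 (b=6); 6→7: 5 = 5; 5−1 = 4
i=4: 4 = 4 (b=7); 7→8: 4 = 4; 4−1 = 3
i=5: 3 = 3 (b=8); 8→9: 3 = 3; 3−1 = 2
i=6: 2 = 2 (b=9); 9→10: 2 = 2; 2−1 = 1

2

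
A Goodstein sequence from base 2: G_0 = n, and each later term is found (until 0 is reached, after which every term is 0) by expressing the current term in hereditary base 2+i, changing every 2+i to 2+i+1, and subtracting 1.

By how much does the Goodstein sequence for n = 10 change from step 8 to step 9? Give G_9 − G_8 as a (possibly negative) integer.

1376558683279

10 —HB2→ 2^(2 + 1) + 2 —bump→ 3^(3 + 1) + 3 = 84 —(−1)→ 83
83 —HB3→ 3^(3 + 1) + 2 —bump→ 4^(4 + 1) + 2 = 1026 —(−1)→ 1025
1025 —HB4→ 4^(4 + 1) + 1 —bump→ 5^(5 + 1) + 1 = 15626 —(−1)→ 15625
15625 —HB5→ 5^(5 + 1) —bump→ 6^(6 + 1) = 279936 —(−1)→ 279935
279935 —HB6→ 5·6^6 + 5·6^5 + 5·6^4 + 5·6^3 + 5·6^2 + 5·6 + 5 —bump→ 5·7^7 + 5·7^5 + 5·7^4 + 5·7^3 + 5·7^2 + 5·7 + 5 = 4215755 —(−1)→ 4215754
4215754 —HB7→ 5·7^7 + 5·7^5 + 5·7^4 + 5·7^3 + 5·7^2 + 5·7 + 4 —bump→ 5·8^8 + 5·8^5 + 5·8^4 + 5·8^3 + 5·8^2 + 5·8 + 4 = 84073324 —(−1)→ 84073323
84073323 —HB8→ 5·8^8 + 5·8^5 + 5·8^4 + 5·8^3 + 5·8^2 + 5·8 + 3 —bump→ 5·9^9 + 5·9^5 + 5·9^4 + 5·9^3 + 5·9^2 + 5·9 + 3 = 1937434593 —(−1)→ 1937434592
1937434592 —HB9→ 5·9^9 + 5·9^5 + 5·9^4 + 5·9^3 + 5·9^2 + 5·9 + 2 —bump→ 5·10^10 + 5·10^5 + 5·10^4 + 5·10^3 + 5·10^2 + 5·10 + 2 = 50000555552 —(−1)→ 50000555551
50000555551 —HB10→ 5·10^10 + 5·10^5 + 5·10^4 + 5·10^3 + 5·10^2 + 5·10 + 1 —bump→ 5·11^11 + 5·11^5 + 5·11^4 + 5·11^3 + 5·11^2 + 5·11 + 1 = 1426559238831 —(−1)→ 1426559238830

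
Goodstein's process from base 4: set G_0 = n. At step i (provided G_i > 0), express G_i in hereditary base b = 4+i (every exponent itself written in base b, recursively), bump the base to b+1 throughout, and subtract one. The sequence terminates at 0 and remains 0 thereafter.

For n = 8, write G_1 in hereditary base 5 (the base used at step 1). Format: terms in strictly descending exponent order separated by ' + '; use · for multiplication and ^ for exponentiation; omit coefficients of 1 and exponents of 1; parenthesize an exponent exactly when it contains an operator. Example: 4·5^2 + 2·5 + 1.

[0] 8 ≡ 2·4 (base 4). Lift 5: 10. −1: 9.
[1] 9 ≡ 5 + 4 (base 5). Lift 6: 10. −1: 9.

5 + 4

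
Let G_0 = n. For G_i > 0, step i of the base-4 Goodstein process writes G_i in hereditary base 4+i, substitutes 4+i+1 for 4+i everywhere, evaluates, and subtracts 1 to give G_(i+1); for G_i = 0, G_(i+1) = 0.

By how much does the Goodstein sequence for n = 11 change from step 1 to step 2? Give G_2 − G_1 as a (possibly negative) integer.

1

(0) 11|_4 = 2·4 + 3 ↦ 2·5 + 3|_5 = 13 ⇒ 12
(1) 12|_5 = 2·5 + 2 ↦ 2·6 + 2|_6 = 14 ⇒ 13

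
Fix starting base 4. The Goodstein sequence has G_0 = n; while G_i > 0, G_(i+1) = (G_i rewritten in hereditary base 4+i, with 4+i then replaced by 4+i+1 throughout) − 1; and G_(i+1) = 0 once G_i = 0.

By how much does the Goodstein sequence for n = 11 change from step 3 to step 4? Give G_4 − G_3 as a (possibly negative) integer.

1

G_0 = 11. HB_4(11) = 2·4 + 3. Bump = 13. G_1 = 12.
G_1 = 12. HB_5(12) = 2·5 + 2. Bump = 14. G_2 = 13.
G_2 = 13. HB_6(13) = 2·6 + 1. Bump = 15. G_3 = 14.
G_3 = 14. HB_7(14) = 2·7. Bump = 16. G_4 = 15.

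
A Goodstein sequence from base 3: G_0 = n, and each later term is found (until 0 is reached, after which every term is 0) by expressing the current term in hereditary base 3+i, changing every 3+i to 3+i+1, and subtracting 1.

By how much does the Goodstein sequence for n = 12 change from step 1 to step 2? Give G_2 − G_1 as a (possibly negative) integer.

(0) 12|_3 = 3^2 + 3 ↦ 4^2 + 4|_4 = 20 ⇒ 19
(1) 19|_4 = 4^2 + 3 ↦ 5^2 + 3|_5 = 28 ⇒ 27

8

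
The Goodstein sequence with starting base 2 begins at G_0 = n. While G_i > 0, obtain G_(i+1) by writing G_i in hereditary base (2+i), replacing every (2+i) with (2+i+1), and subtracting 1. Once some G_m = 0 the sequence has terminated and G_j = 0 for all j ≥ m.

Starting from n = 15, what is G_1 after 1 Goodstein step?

base 2: 15 = 2^(2 + 1) + 2^2 + 2 + 1; at 3: 3^(3 + 1) + 3^3 + 3 + 1 = 112; next = 111
base 3: 111 = 3^(3 + 1) + 3^3 + 3; at 4: 4^(4 + 1) + 4^4 + 4 = 1284; next = 1283

111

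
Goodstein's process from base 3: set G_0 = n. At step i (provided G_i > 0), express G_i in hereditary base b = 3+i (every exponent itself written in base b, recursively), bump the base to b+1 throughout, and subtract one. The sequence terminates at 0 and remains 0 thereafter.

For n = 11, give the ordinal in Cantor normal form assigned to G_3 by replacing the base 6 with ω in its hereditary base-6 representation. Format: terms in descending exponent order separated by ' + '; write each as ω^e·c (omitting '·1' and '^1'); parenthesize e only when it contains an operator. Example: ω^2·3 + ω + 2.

base 3: 11 = 3^2 + 2; at 4: 4^2 + 2 = 18; next = 17
base 4: 17 = 4^2 + 1; at 5: 5^2 + 1 = 26; next = 25
base 5: 25 = 5^2; at 6: 6^2 = 36; next = 35
base 6: 35 = 5·6 + 5; at 7: 5·7 + 5 = 40; next = 39

ω·5 + 5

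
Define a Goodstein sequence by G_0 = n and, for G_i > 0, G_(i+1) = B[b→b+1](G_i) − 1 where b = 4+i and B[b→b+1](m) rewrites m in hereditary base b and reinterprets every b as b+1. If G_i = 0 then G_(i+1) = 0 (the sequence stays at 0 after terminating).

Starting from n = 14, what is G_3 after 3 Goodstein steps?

20

step 0: 14 = 3·4 + 2; sub 5 for 4: 3·5 + 2; = 17; G_1 = 17−1 = 16
step 1: 16 = 3·5 + 1; sub 6 for 5: 3·6 + 1; = 19; G_2 = 19−1 = 18
step 2: 18 = 3·6; sub 7 for 6: 3·7; = 21; G_3 = 21−1 = 20
step 3: 20 = 2·7 + 6; sub 8 for 7: 2·8 + 6; = 22; G_4 = 22−1 = 21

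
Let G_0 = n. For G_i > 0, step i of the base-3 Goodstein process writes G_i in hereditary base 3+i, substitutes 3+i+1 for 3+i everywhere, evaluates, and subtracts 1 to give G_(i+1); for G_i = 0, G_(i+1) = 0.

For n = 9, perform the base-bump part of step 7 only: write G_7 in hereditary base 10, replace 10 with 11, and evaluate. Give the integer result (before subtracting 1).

(0) 9|_3 = 3^2 ↦ 4^2|_4 = 16 ⇒ 15
(1) 15|_4 = 3·4 + 3 ↦ 3·5 + 3|_5 = 18 ⇒ 17
(2) 17|_5 = 3·5 + 2 ↦ 3·6 + 2|_6 = 20 ⇒ 19
(3) 19|_6 = 3·6 + 1 ↦ 3·7 + 1|_7 = 22 ⇒ 21
(4) 21|_7 = 3·7 ↦ 3·8|_8 = 24 ⇒ 23
(5) 23|_8 = 2·8 + 7 ↦ 2·9 + 7|_9 = 25 ⇒ 24
(6) 24|_9 = 2·9 + 6 ↦ 2·10 + 6|_10 = 26 ⇒ 25

27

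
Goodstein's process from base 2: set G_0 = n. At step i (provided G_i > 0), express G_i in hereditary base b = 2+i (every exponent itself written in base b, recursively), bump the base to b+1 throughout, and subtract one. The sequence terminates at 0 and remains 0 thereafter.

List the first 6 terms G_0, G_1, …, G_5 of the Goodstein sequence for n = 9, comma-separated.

G_0 = 9. HB_2(9) = 2^(2 + 1) + 1. Bump = 82. G_1 = 81.
G_1 = 81. HB_3(81) = 3^(3 + 1). Bump = 1024. G_2 = 1023.
G_2 = 1023. HB_4(1023) = 3·4^4 + 3·4^3 + 3·4^2 + 3·4 + 3. Bump = 9843. G_3 = 9842.
G_3 = 9842. HB_5(9842) = 3·5^5 + 3·5^3 + 3·5^2 + 3·5 + 2. Bump = 140744. G_4 = 140743.
G_4 = 140743. HB_6(140743) = 3·6^6 + 3·6^3 + 3·6^2 + 3·6 + 1. Bump = 2471827. G_5 = 2471826.

9, 81, 1023, 9842, 140743, 2471826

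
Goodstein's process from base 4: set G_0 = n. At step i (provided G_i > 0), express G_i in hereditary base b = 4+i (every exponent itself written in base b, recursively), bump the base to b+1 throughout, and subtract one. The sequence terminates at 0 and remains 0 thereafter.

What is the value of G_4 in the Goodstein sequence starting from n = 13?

19

G_0=13  [base 4] 3·4 + 1  →[4↦5]→  3·5 + 1 = 16  −1 ⇒ G_1=15
G_1=15  [base 5] 3·5  →[5↦6]→  3·6 = 18  −1 ⇒ G_2=17
G_2=17  [base 6] 2·6 + 5  →[6↦7]→  2·7 + 5 = 19  −1 ⇒ G_3=18
G_3=18  [base 7] 2·7 + 4  →[7↦8]→  2·8 + 4 = 20  −1 ⇒ G_4=19
G_4=19  [base 8] 2·8 + 3  →[8↦9]→  2·9 + 3 = 21  −1 ⇒ G_5=20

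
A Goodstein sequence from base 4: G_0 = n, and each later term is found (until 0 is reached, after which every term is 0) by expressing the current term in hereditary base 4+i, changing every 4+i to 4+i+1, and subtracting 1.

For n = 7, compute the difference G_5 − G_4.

step 0: 7 = 4 + 3; sub 5 for 4: 5 + 3; = 8; G_1 = 8−1 = 7
step 1: 7 = 5 + 2; sub 6 for 5: 6 + 2; = 8; G_2 = 8−1 = 7
step 2: 7 = 6 + 1; sub 7 for 6: 7 + 1; = 8; G_3 = 8−1 = 7
step 3: 7 = 7; sub 8 for 7: 8; = 8; G_4 = 8−1 = 7
step 4: 7 = 7; sub 9 for 8: 7; = 7; G_5 = 7−1 = 6

-1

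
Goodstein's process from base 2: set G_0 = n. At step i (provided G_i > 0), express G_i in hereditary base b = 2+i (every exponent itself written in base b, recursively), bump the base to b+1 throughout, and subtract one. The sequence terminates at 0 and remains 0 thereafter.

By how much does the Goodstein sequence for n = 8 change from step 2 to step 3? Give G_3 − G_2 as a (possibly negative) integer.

5757

[0] 8 ≡ 2^(2 + 1) (base 2). Lift 3: 81. −1: 80.
[1] 80 ≡ 2·3^3 + 2·3^2 + 2·3 + 2 (base 3). Lift 4: 554. −1: 553.
[2] 553 ≡ 2·4^4 + 2·4^2 + 2·4 + 1 (base 4). Lift 5: 6311. −1: 6310.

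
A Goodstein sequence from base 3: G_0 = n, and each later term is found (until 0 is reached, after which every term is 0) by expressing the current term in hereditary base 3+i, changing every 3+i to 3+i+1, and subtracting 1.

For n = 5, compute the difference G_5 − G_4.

G_0=5  [base 3] 3 + 2  →[3↦4]→  4 + 2 = 6  −1 ⇒ G_1=5
G_1=5  [base 4] 4 + 1  →[4↦5]→  5 + 1 = 6  −1 ⇒ G_2=5
G_2=5  [base 5] 5  →[5↦6]→  6 = 6  −1 ⇒ G_3=5
G_3=5  [base 6] 5  →[6↦7]→  5 = 5  −1 ⇒ G_4=4
G_4=4  [base 7] 4  →[7↦8]→  4 = 4  −1 ⇒ G_5=3

-1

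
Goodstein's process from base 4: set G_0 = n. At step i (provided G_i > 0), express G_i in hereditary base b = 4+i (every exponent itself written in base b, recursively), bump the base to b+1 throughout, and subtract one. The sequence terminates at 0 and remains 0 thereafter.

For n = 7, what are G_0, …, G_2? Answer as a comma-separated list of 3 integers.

7, 7, 7

i=0: 7 = 4 + 3 (b=4); 4→5: 5 + 3 = 8; 8−1 = 7
i=1: 7 = 5 + 2 (b=5); 5→6: 6 + 2 = 8; 8−1 = 7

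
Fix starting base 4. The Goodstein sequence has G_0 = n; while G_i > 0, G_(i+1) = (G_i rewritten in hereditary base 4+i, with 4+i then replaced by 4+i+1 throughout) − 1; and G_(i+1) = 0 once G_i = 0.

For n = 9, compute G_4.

11

G_0 = 9. HB_4(9) = 2·4 + 1. Bump = 11. G_1 = 10.
G_1 = 10. HB_5(10) = 2·5. Bump = 12. G_2 = 11.
G_2 = 11. HB_6(11) = 6 + 5. Bump = 12. G_3 = 11.
G_3 = 11. HB_7(11) = 7 + 4. Bump = 12. G_4 = 11.
G_4 = 11. HB_8(11) = 8 + 3. Bump = 12. G_5 = 11.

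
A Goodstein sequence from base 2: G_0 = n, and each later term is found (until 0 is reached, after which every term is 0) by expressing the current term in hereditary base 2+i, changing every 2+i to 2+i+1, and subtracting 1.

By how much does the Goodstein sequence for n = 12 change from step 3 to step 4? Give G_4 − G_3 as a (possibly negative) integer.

264334

step 0: 12 = 2^(2 + 1) + 2^2; sub 3 for 2: 3^(3 + 1) + 3^3; = 108; G_1 = 108−1 = 107
step 1: 107 = 3^(3 + 1) + 2·3^2 + 2·3 + 2; sub 4 for 3: 4^(4 + 1) + 2·4^2 + 2·4 + 2; = 1066; G_2 = 1066−1 = 1065
step 2: 1065 = 4^(4 + 1) + 2·4^2 + 2·4 + 1; sub 5 for 4: 5^(5 + 1) + 2·5^2 + 2·5 + 1; = 15686; G_3 = 15686−1 = 15685
step 3: 15685 = 5^(5 + 1) + 2·5^2 + 2·5; sub 6 for 5: 6^(6 + 1) + 2·6^2 + 2·6; = 280020; G_4 = 280020−1 = 280019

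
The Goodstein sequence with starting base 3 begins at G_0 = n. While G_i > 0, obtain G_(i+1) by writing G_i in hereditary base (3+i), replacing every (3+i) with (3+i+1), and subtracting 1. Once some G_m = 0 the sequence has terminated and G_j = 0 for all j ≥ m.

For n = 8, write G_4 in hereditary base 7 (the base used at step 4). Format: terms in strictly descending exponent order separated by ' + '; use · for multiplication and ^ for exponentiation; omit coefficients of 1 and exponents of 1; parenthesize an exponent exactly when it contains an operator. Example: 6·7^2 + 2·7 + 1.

7 + 4

(0) 8|_3 = 2·3 + 2 ↦ 2·4 + 2|_4 = 10 ⇒ 9
(1) 9|_4 = 2·4 + 1 ↦ 2·5 + 1|_5 = 11 ⇒ 10
(2) 10|_5 = 2·5 ↦ 2·6|_6 = 12 ⇒ 11
(3) 11|_6 = 6 + 5 ↦ 7 + 5|_7 = 12 ⇒ 11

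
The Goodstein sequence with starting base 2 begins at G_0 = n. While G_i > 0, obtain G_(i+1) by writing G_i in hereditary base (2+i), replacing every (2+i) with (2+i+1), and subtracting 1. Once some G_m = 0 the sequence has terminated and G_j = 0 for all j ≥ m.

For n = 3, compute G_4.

1

G_0=3  [base 2] 2 + 1  →[2↦3]→  3 + 1 = 4  −1 ⇒ G_1=3
G_1=3  [base 3] 3  →[3↦4]→  4 = 4  −1 ⇒ G_2=3
G_2=3  [base 4] 3  →[4↦5]→  3 = 3  −1 ⇒ G_3=2
G_3=2  [base 5] 2  →[5↦6]→  2 = 2  −1 ⇒ G_4=1
G_4=1  [base 6] 1  →[6↦7]→  1 = 1  −1 ⇒ G_5=0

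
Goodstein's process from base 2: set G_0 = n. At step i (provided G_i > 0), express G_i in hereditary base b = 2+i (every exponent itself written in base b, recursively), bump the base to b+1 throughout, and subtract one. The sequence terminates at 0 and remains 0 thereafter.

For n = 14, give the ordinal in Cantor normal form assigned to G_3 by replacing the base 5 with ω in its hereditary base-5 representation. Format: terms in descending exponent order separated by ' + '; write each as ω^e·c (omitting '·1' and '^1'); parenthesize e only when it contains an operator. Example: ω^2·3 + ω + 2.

ω^(ω + 1) + ω^ω

i=0: 14 = 2^(2 + 1) + 2^2 + 2 (b=2); 2→3: 3^(3 + 1) + 3^3 + 3 = 111; 111−1 = 110
i=1: 110 = 3^(3 + 1) + 3^3 + 2 (b=3); 3→4: 4^(4 + 1) + 4^4 + 2 = 1282; 1282−1 = 1281
i=2: 1281 = 4^(4 + 1) + 4^4 + 1 (b=4); 4→5: 5^(5 + 1) + 5^5 + 1 = 18751; 18751−1 = 18750
i=3: 18750 = 5^(5 + 1) + 5^5 (b=5); 5→6: 6^(6 + 1) + 6^6 = 326592; 326592−1 = 326591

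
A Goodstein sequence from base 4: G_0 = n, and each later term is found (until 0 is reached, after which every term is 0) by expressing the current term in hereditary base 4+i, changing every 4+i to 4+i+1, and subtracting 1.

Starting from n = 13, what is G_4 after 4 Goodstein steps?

i=0: 13 = 3·4 + 1 (b=4); 4→5: 3·5 + 1 = 16; 16−1 = 15
i=1: 15 = 3·5 (b=5); 5→6: 3·6 = 18; 18−1 = 17
i=2: 17 = 2·6 + 5 (b=6); 6→7: 2·7 + 5 = 19; 19−1 = 18
i=3: 18 = 2·7 + 4 (b=7); 7→8: 2·8 + 4 = 20; 20−1 = 19
i=4: 19 = 2·8 + 3 (b=8); 8→9: 2·9 + 3 = 21; 21−1 = 20

19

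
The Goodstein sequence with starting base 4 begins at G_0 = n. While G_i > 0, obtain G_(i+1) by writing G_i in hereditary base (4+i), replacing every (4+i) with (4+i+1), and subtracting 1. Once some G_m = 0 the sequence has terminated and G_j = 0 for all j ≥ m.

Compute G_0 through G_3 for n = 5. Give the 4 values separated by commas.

5, 5, 5, 4

i=0: 5 = 4 + 1 (b=4); 4→5: 5 + 1 = 6; 6−1 = 5
i=1: 5 = 5 (b=5); 5→6: 6 = 6; 6−1 = 5
i=2: 5 = 5 (b=6); 6→7: 5 = 5; 5−1 = 4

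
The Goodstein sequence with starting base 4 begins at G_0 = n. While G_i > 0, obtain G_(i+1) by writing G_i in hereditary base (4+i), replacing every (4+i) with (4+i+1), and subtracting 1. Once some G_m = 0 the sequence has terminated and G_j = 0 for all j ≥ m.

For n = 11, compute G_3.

[0] 11 ≡ 2·4 + 3 (base 4). Lift 5: 13. −1: 12.
[1] 12 ≡ 2·5 + 2 (base 5). Lift 6: 14. −1: 13.
[2] 13 ≡ 2·6 + 1 (base 6). Lift 7: 15. −1: 14.
[3] 14 ≡ 2·7 (base 7). Lift 8: 16. −1: 15.

14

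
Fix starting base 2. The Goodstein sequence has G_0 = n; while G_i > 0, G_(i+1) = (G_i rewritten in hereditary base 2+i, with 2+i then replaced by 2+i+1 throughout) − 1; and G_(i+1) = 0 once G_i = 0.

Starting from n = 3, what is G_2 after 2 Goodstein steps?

3

step 0: 3 = 2 + 1; sub 3 for 2: 3 + 1; = 4; G_1 = 4−1 = 3
step 1: 3 = 3; sub 4 for 3: 4; = 4; G_2 = 4−1 = 3
step 2: 3 = 3; sub 5 for 4: 3; = 3; G_3 = 3−1 = 2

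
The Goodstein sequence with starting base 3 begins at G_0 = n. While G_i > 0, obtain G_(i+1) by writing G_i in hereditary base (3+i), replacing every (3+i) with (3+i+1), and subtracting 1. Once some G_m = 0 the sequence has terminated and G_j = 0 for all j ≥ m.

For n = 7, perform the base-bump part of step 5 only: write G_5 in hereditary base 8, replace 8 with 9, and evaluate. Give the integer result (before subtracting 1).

G_0 = 7. HB_3(7) = 2·3 + 1. Bump = 9. G_1 = 8.
G_1 = 8. HB_4(8) = 2·4. Bump = 10. G_2 = 9.
G_2 = 9. HB_5(9) = 5 + 4. Bump = 10. G_3 = 9.
G_3 = 9. HB_6(9) = 6 + 3. Bump = 10. G_4 = 9.
G_4 = 9. HB_7(9) = 7 + 2. Bump = 10. G_5 = 9.
G_5 = 9. HB_8(9) = 8 + 1. Bump = 10. G_6 = 9.

10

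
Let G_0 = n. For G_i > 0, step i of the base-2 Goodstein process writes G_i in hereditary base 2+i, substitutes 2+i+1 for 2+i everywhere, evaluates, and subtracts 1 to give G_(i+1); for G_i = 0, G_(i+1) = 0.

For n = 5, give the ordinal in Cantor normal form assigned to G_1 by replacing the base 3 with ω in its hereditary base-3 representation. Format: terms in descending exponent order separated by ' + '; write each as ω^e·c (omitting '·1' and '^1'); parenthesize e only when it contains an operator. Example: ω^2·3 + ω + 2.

ω^ω

[0] 5 ≡ 2^2 + 1 (base 2). Lift 3: 28. −1: 27.
[1] 27 ≡ 3^3 (base 3). Lift 4: 256. −1: 255.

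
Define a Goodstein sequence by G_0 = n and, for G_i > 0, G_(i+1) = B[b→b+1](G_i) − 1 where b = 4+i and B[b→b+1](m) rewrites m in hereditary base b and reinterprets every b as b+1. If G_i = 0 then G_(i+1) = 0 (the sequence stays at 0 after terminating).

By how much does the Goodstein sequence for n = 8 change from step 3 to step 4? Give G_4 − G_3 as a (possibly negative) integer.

0

[0] 8 ≡ 2·4 (base 4). Lift 5: 10. −1: 9.
[1] 9 ≡ 5 + 4 (base 5). Lift 6: 10. −1: 9.
[2] 9 ≡ 6 + 3 (base 6). Lift 7: 10. −1: 9.
[3] 9 ≡ 7 + 2 (base 7). Lift 8: 10. −1: 9.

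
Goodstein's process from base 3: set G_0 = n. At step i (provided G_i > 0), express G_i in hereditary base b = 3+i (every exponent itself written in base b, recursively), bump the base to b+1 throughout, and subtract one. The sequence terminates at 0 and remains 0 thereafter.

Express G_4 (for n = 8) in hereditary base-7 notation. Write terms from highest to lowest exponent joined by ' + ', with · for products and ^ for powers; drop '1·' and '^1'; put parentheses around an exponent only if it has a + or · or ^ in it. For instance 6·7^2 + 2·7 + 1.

7 + 4

i=0: 8 = 2·3 + 2 (b=3); 3→4: 2·4 + 2 = 10; 10−1 = 9
i=1: 9 = 2·4 + 1 (b=4); 4→5: 2·5 + 1 = 11; 11−1 = 10
i=2: 10 = 2·5 (b=5); 5→6: 2·6 = 12; 12−1 = 11
i=3: 11 = 6 + 5 (b=6); 6→7: 7 + 5 = 12; 12−1 = 11
i=4: 11 = 7 + 4 (b=7); 7→8: 8 + 4 = 12; 12−1 = 11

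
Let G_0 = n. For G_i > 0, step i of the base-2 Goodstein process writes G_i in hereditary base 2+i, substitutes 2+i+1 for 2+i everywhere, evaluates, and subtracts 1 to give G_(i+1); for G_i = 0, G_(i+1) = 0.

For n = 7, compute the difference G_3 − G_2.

step 0: 7 = 2^2 + 2 + 1; sub 3 for 2: 3^3 + 3 + 1; = 31; G_1 = 31−1 = 30
step 1: 30 = 3^3 + 3; sub 4 for 3: 4^4 + 4; = 260; G_2 = 260−1 = 259
step 2: 259 = 4^4 + 3; sub 5 for 4: 5^5 + 3; = 3128; G_3 = 3128−1 = 3127

2868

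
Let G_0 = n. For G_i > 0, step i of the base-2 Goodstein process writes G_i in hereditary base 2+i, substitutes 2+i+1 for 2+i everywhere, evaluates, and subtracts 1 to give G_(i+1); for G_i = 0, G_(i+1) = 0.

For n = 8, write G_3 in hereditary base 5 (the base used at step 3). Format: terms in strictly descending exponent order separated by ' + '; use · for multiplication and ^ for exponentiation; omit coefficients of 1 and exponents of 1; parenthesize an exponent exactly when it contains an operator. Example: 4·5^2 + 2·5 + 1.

2·5^5 + 2·5^2 + 2·5

G_0=8  [base 2] 2^(2 + 1)  →[2↦3]→  3^(3 + 1) = 81  −1 ⇒ G_1=80
G_1=80  [base 3] 2·3^3 + 2·3^2 + 2·3 + 2  →[3↦4]→  2·4^4 + 2·4^2 + 2·4 + 2 = 554  −1 ⇒ G_2=553
G_2=553  [base 4] 2·4^4 + 2·4^2 + 2·4 + 1  →[4↦5]→  2·5^5 + 2·5^2 + 2·5 + 1 = 6311  −1 ⇒ G_3=6310
G_3=6310  [base 5] 2·5^5 + 2·5^2 + 2·5  →[5↦6]→  2·6^6 + 2·6^2 + 2·6 = 93396  −1 ⇒ G_4=93395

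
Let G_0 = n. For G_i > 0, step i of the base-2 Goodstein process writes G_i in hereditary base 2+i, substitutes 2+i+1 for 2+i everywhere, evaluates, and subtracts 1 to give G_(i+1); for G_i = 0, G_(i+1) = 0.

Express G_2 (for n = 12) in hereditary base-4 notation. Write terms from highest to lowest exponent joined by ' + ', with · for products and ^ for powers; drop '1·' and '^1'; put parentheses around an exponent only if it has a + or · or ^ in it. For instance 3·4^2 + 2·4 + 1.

4^(4 + 1) + 2·4^2 + 2·4 + 1

base 2: 12 = 2^(2 + 1) + 2^2; at 3: 3^(3 + 1) + 3^3 = 108; next = 107
base 3: 107 = 3^(3 + 1) + 2·3^2 + 2·3 + 2; at 4: 4^(4 + 1) + 2·4^2 + 2·4 + 2 = 1066; next = 1065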